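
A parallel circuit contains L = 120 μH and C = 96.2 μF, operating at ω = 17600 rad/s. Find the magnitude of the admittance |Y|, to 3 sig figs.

X_L = ωL = 2.11 Ω
X_C = 1/(ωC) = 0.591 Ω
Parallel: admittances add. Y = 1/(jωL) + jωC
Y = (0 + j1.22) S
|Y| = 1.22 S → |Z| = 1/|Y| = 0.820 Ω, ∠Z = −∠Y = -90.0°

1.22 S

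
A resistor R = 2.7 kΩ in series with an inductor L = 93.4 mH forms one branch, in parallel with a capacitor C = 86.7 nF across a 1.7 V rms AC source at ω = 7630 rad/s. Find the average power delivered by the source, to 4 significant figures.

1.001 mW

X_L = ωL = 712.6 Ω
X_C = 1/(ωC) = 1512 Ω
Branch 1 (R+jX_L): Z₁ = 2700 + j712.6 Ω, |Z₁| = 2792 Ω
Branch 2 (−jX_C): Z₂ = −j1512 Ω
Parallel: Z = Z₁Z₂/(Z₁+Z₂), |Z| = 1499 Ω, ∠Z = -58.73°
I = V/|Z| = 1.134 mA
P = VI cos φ = 1.7 × 0.001134 × cos(-58.73°) = 1.001 mW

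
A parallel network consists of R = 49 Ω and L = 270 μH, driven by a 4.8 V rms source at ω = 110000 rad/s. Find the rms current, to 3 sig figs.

189 mA

X_L = ωL = 29.7 Ω
Parallel: admittances add. Y = 1/R + 1/(jωL)
Y = (0.0204 − j0.0337) S
|Y| = 0.0394 S → |Z| = 1/|Y| = 25.4 Ω, ∠Z = −∠Y = 58.8°
I = V/|Z| = 4.8/25.4 = 189 mA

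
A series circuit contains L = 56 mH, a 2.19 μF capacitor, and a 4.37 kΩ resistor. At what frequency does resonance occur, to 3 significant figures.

454 Hz

ω₀ = 1/√(LC) = 1/√(0.056 × 2.19e-06) = 2856 rad/s
f₀ = ω₀/(2π) = 454 Hz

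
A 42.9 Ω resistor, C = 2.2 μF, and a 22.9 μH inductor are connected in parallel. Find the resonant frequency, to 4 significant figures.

ω₀ = 1/√(LC) = 1/√(2.29e-05 × 2.2e-06) = 140900 rad/s
f₀ = ω₀/(2π) = 22.42 kHz

22.42 kHz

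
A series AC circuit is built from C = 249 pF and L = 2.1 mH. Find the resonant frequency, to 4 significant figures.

220.1 kHz

ω₀ = 1/√(LC) = 1/√(0.0021 × 2.49e-10) = 1.383e+06 rad/s
f₀ = ω₀/(2π) = 220.1 kHz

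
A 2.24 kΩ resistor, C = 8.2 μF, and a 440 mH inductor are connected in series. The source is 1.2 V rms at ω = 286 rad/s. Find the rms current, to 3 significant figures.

531 μA

X_L = ωL = 126 Ω
X_C = 1/(ωC) = 426 Ω
Net reactance X = X_L − X_C = -301 Ω
Z = 2240 − j301 Ω
|Z| = √(2240² + 301²) = 2260 Ω
I = V/|Z| = 1.2/2260 = 531 μA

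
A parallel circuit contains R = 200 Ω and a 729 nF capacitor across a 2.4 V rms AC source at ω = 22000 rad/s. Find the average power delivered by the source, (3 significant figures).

X_C = 1/(ωC) = 62.4 Ω
Parallel: admittances add. Y = 1/R + jωC
Y = (0.00500 + j0.0160) S
|Y| = 0.0168 S → |Z| = 1/|Y| = 59.5 Ω, ∠Z = −∠Y = -72.7°
I = V/|Z| = 40.3 mA
P = VI cos φ = 2.4 × 0.0403 × cos(-72.7°) = 28.8 mW

28.8 mW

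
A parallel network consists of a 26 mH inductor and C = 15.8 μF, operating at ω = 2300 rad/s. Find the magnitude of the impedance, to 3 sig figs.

X_L = ωL = 59.8 Ω
X_C = 1/(ωC) = 27.5 Ω
Parallel: admittances add. Y = 1/(jωL) + jωC
Y = (0 + j0.0196) S
|Y| = 0.0196 S → |Z| = 1/|Y| = 51.0 Ω, ∠Z = −∠Y = -90.0°

51.0 Ω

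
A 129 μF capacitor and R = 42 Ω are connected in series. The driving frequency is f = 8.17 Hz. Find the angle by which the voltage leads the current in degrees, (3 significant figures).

-74.5°

ω = 2πf = 51.33 rad/s
X_C = 1/(ωC) = 151 Ω
Z = 42.0 − j151 Ω
|Z| = √(42.0² + 151²) = 157 Ω
∠Z = arctan(-151/42.0) = -74.5°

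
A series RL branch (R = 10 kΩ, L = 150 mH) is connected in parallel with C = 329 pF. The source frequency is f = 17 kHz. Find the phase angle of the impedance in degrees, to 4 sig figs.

19.22°

ω = 2πf = 106800 rad/s
X_L = ωL = 16020 Ω
X_C = 1/(ωC) = 28460 Ω
Branch 1 (R+jX_L): Z₁ = 10000 + j16020 Ω, |Z₁| = 18890 Ω
Branch 2 (−jX_C): Z₂ = −j28460 Ω
Parallel: Z = Z₁Z₂/(Z₁+Z₂), |Z| = 33680 Ω, ∠Z = 19.22°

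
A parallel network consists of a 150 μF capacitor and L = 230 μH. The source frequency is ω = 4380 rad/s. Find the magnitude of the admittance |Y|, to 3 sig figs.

336 mS

X_L = ωL = 1.01 Ω
X_C = 1/(ωC) = 1.52 Ω
Parallel: admittances add. Y = 1/(jωL) + jωC
Y = (0 − j0.336) S
|Y| = 0.336 S → |Z| = 1/|Y| = 2.98 Ω, ∠Z = −∠Y = 90.0°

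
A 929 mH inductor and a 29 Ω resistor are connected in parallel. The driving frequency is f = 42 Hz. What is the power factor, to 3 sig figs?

ω = 2πf = 263.9 rad/s
X_L = ωL = 245 Ω
Parallel: admittances add. Y = 1/R + 1/(jωL)
Y = (0.0345 − j0.00408) S
|Y| = 0.0347 S → |Z| = 1/|Y| = 28.8 Ω, ∠Z = −∠Y = 6.75°
cos φ = cos(6.75°) = 0.993

0.993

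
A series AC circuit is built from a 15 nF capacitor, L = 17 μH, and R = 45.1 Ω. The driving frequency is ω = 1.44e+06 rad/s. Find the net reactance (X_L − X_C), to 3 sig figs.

-21.8 Ω

X_L = ωL = 24.5 Ω
X_C = 1/(ωC) = 46.3 Ω
X = 24.5 − 46.3 = -21.8 Ω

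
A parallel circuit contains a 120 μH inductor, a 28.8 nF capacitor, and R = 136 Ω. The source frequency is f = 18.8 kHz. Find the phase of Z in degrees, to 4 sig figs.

83.75°

ω = 2πf = 118100 rad/s
X_L = ωL = 14.17 Ω
X_C = 1/(ωC) = 293.9 Ω
Parallel: admittances add. Y = 1/R + 1/(jωL) + jωC
Y = (0.007353 − j0.06715) S
|Y| = 0.06755 S → |Z| = 1/|Y| = 14.80 Ω, ∠Z = −∠Y = 83.75°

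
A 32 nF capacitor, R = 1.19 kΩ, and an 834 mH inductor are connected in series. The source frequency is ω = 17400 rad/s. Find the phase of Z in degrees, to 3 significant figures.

84.7°

X_L = ωL = 14500 Ω
X_C = 1/(ωC) = 1800 Ω
Net reactance X = X_L − X_C = 12700 Ω
Z = 1190 + j12700 Ω
|Z| = √(1190² + 12700²) = 12800 Ω
∠Z = arctan(12700/1190) = 84.7°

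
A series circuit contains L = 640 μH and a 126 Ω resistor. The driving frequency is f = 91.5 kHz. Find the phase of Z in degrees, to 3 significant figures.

71.1°

ω = 2πf = 574900 rad/s
X_L = ωL = 368 Ω
Z = 126 + j368 Ω
|Z| = √(126² + 368²) = 389 Ω
∠Z = arctan(368/126) = 71.1°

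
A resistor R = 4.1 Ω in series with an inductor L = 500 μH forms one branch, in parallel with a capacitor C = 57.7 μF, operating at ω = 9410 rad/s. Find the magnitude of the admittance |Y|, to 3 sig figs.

X_L = ωL = 4.71 Ω
X_C = 1/(ωC) = 1.84 Ω
Branch 1 (R+jX_L): Z₁ = 4.10 + j4.71 Ω, |Z₁| = 6.24 Ω
Branch 2 (−jX_C): Z₂ = −j1.84 Ω
Parallel: Z = Z₁Z₂/(Z₁+Z₂), |Z| = 2.30 Ω, ∠Z = -76.0°
|Y| = 1/|Z| = 435 mS

435 mS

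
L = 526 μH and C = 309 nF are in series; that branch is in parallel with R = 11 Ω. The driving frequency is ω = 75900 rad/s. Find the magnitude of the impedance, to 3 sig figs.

X_L = ωL = 39.9 Ω
X_C = 1/(ωC) = 42.6 Ω
Branch 1: Z₁ = R = 11.0 Ω
Branch 2 (series LC): Z₂ = j(X_L − X_C) = −j2.71 Ω
Parallel: Z = Z₁Z₂/(Z₁+Z₂), |Z| = 2.64 Ω, ∠Z = -76.1°

2.64 Ω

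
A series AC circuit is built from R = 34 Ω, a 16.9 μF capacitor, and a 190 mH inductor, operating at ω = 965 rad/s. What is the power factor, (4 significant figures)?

X_L = ωL = 183.3 Ω
X_C = 1/(ωC) = 61.32 Ω
Net reactance X = X_L − X_C = 122.0 Ω
Z = 34.00 + j122.0 Ω
|Z| = √(34.00² + 122.0²) = 126.7 Ω
∠Z = arctan(122.0/34.00) = 74.43°
cos φ = cos(74.43°) = 0.2684

0.2684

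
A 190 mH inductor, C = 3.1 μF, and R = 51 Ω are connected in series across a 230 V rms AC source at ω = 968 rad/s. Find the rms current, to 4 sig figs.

X_L = ωL = 183.9 Ω
X_C = 1/(ωC) = 333.2 Ω
Net reactance X = X_L − X_C = -149.3 Ω
Z = 51.00 − j149.3 Ω
|Z| = √(51.00² + 149.3²) = 157.8 Ω
I = V/|Z| = 230/157.8 = 1.458 A

1.458 A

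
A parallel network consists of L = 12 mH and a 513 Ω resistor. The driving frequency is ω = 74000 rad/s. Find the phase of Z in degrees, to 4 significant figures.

X_L = ωL = 888.0 Ω
Parallel: admittances add. Y = 1/R + 1/(jωL)
Y = (0.001949 − j0.001126) S
|Y| = 0.002251 S → |Z| = 1/|Y| = 444.2 Ω, ∠Z = −∠Y = 30.02°

30.02°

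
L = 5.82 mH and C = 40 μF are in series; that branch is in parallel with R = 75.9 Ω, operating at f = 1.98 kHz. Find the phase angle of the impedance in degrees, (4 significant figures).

47.15°

ω = 2πf = 12440 rad/s
X_L = ωL = 72.40 Ω
X_C = 1/(ωC) = 2.010 Ω
Branch 1: Z₁ = R = 75.90 Ω
Branch 2 (series LC): Z₂ = j(X_L − X_C) = j70.40 Ω
Parallel: Z = Z₁Z₂/(Z₁+Z₂), |Z| = 51.61 Ω, ∠Z = 47.15°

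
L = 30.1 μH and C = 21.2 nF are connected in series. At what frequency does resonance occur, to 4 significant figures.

199.2 kHz

ω₀ = 1/√(LC) = 1/√(3.01e-05 × 2.12e-08) = 1.252e+06 rad/s
f₀ = ω₀/(2π) = 199.2 kHz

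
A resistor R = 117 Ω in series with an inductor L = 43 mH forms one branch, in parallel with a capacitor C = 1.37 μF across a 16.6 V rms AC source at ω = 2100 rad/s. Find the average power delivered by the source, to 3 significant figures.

1.48 W

X_L = ωL = 90.3 Ω
X_C = 1/(ωC) = 348 Ω
Branch 1 (R+jX_L): Z₁ = 117 + j90.3 Ω, |Z₁| = 148 Ω
Branch 2 (−jX_C): Z₂ = −j348 Ω
Parallel: Z = Z₁Z₂/(Z₁+Z₂), |Z| = 182 Ω, ∠Z = 13.2°
I = V/|Z| = 91.3 mA
P = VI cos φ = 16.6 × 0.0913 × cos(13.2°) = 1.48 W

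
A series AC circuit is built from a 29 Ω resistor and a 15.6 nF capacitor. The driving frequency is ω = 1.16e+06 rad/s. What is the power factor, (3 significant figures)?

X_C = 1/(ωC) = 55.3 Ω
Z = 29.0 − j55.3 Ω
|Z| = √(29.0² + 55.3²) = 62.4 Ω
∠Z = arctan(-55.3/29.0) = -62.3°
cos φ = cos(-62.3°) = 0.465

0.465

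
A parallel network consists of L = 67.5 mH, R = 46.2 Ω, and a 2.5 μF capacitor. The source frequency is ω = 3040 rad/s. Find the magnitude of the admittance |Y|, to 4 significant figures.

21.82 mS

X_L = ωL = 205.2 Ω
X_C = 1/(ωC) = 131.6 Ω
Parallel: admittances add. Y = 1/R + 1/(jωL) + jωC
Y = (0.02165 + j0.002727) S
|Y| = 0.02182 S → |Z| = 1/|Y| = 45.84 Ω, ∠Z = −∠Y = -7.180°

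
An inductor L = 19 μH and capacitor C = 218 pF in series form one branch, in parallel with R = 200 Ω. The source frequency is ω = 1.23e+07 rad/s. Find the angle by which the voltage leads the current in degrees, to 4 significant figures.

X_L = ωL = 233.7 Ω
X_C = 1/(ωC) = 372.9 Ω
Branch 1: Z₁ = R = 200.0 Ω
Branch 2 (series LC): Z₂ = j(X_L − X_C) = −j139.2 Ω
Parallel: Z = Z₁Z₂/(Z₁+Z₂), |Z| = 114.3 Ω, ∠Z = -55.15°

-55.15°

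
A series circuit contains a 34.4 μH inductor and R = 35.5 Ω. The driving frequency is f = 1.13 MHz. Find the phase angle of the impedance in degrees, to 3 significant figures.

81.7°

ω = 2πf = 7.1e+06 rad/s
X_L = ωL = 244 Ω
Z = 35.5 + j244 Ω
|Z| = √(35.5² + 244²) = 247 Ω
∠Z = arctan(244/35.5) = 81.7°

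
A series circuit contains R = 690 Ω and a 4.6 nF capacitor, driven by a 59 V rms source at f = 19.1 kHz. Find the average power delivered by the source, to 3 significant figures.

639 mW

ω = 2πf = 120000 rad/s
X_C = 1/(ωC) = 1810 Ω
Z = 690 − j1810 Ω
|Z| = √(690² + 1810²) = 1940 Ω
∠Z = arctan(-1810/690) = -69.1°
I = V/|Z| = 30.4 mA
P = VI cos φ = 59 × 0.0304 × cos(-69.1°) = 639 mW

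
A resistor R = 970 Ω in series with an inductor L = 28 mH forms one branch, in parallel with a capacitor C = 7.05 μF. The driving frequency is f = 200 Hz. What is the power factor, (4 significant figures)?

0.1159

ω = 2πf = 1257 rad/s
X_L = ωL = 35.19 Ω
X_C = 1/(ωC) = 112.9 Ω
Branch 1 (R+jX_L): Z₁ = 970.0 + j35.19 Ω, |Z₁| = 970.6 Ω
Branch 2 (−jX_C): Z₂ = −j112.9 Ω
Parallel: Z = Z₁Z₂/(Z₁+Z₂), |Z| = 112.6 Ω, ∠Z = -83.34°
cos φ = cos(-83.34°) = 0.1159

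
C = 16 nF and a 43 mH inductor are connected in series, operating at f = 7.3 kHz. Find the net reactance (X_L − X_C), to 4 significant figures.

ω = 2πf = 45870 rad/s
X_L = ωL = 1972 Ω
X_C = 1/(ωC) = 1363 Ω
X = 1972 − 1363 = 609.7 Ω

609.7 Ω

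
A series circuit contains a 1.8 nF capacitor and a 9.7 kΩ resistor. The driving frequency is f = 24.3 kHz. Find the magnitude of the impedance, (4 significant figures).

10360 Ω

ω = 2πf = 152700 rad/s
X_C = 1/(ωC) = 3639 Ω
Z = 9700 − j3639 Ω
|Z| = √(9700² + 3639²) = 10360 Ω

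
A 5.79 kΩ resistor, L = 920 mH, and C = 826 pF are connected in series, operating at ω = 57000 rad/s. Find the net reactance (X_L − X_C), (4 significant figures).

X_L = ωL = 52440 Ω
X_C = 1/(ωC) = 21240 Ω
X = 52440 − 21240 = 31200 Ω

31200 Ω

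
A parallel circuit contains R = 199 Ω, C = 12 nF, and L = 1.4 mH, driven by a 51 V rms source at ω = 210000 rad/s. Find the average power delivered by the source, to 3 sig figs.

13.1 W

X_L = ωL = 294 Ω
X_C = 1/(ωC) = 397 Ω
Parallel: admittances add. Y = 1/R + 1/(jωL) + jωC
Y = (0.00503 − j0.000881) S
|Y| = 0.00510 S → |Z| = 1/|Y| = 196 Ω, ∠Z = −∠Y = 9.95°
I = V/|Z| = 260 mA
P = VI cos φ = 51 × 0.260 × cos(9.95°) = 13.1 W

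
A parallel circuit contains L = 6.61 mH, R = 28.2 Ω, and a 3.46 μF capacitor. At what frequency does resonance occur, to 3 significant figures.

1.05 kHz

ω₀ = 1/√(LC) = 1/√(0.00661 × 3.46e-06) = 6612 rad/s
f₀ = ω₀/(2π) = 1.05 kHz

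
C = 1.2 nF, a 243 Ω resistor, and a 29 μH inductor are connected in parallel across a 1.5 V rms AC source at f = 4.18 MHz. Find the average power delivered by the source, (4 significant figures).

ω = 2πf = 2.626e+07 rad/s
X_L = ωL = 761.6 Ω
X_C = 1/(ωC) = 31.73 Ω
Parallel: admittances add. Y = 1/R + 1/(jωL) + jωC
Y = (0.004115 + j0.03020) S
|Y| = 0.03048 S → |Z| = 1/|Y| = 32.81 Ω, ∠Z = −∠Y = -82.24°
I = V/|Z| = 45.72 mA
P = VI cos φ = 1.5 × 0.04572 × cos(-82.24°) = 9.259 mW

9.259 mW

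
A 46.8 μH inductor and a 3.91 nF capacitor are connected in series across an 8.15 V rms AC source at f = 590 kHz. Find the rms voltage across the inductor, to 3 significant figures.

ω = 2πf = 3.707e+06 rad/s
X_L = ωL = 173 Ω
X_C = 1/(ωC) = 69.0 Ω
Net reactance X = X_L − X_C = 105 Ω
Z = j105 Ω
|Z| = √(0² + 105²) = 105 Ω
I = V/|Z| = 78.0 mA
V_L = I·|Z_L| = 0.0780 × 173 = 13.5 V

13.5 V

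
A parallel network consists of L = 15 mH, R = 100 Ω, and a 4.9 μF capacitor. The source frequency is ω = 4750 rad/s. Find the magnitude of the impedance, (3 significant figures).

73.4 Ω

X_L = ωL = 71.2 Ω
X_C = 1/(ωC) = 43.0 Ω
Parallel: admittances add. Y = 1/R + 1/(jωL) + jωC
Y = (0.0100 + j0.00924) S
|Y| = 0.0136 S → |Z| = 1/|Y| = 73.4 Ω, ∠Z = −∠Y = -42.7°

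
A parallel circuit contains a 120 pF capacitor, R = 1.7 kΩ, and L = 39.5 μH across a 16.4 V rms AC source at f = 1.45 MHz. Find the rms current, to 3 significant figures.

ω = 2πf = 9.111e+06 rad/s
X_L = ωL = 360 Ω
X_C = 1/(ωC) = 915 Ω
Parallel: admittances add. Y = 1/R + 1/(jωL) + jωC
Y = (0.000588 − j0.00169) S
|Y| = 0.00179 S → |Z| = 1/|Y| = 560 Ω, ∠Z = −∠Y = 70.8°
I = V/|Z| = 16.4/560 = 29.3 mA

29.3 mA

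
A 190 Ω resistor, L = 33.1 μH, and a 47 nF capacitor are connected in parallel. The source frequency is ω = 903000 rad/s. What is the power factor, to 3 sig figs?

X_L = ωL = 29.9 Ω
X_C = 1/(ωC) = 23.6 Ω
Parallel: admittances add. Y = 1/R + 1/(jωL) + jωC
Y = (0.00526 + j0.00898) S
|Y| = 0.0104 S → |Z| = 1/|Y| = 96.0 Ω, ∠Z = −∠Y = -59.6°
cos φ = cos(-59.6°) = 0.505

0.505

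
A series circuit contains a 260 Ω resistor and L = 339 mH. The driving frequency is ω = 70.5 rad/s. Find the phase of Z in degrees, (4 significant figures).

5.252°

X_L = ωL = 23.90 Ω
Z = 260.0 + j23.90 Ω
|Z| = √(260.0² + 23.90²) = 261.1 Ω
∠Z = arctan(23.90/260.0) = 5.252°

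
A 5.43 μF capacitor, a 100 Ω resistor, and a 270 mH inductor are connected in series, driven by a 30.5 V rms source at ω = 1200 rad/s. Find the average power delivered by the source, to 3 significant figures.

X_L = ωL = 324 Ω
X_C = 1/(ωC) = 153 Ω
Net reactance X = X_L − X_C = 171 Ω
Z = 100 + j171 Ω
|Z| = √(100² + 171²) = 198 Ω
∠Z = arctan(171/100) = 59.6°
I = V/|Z| = 154 mA
P = VI cos φ = 30.5 × 0.154 × cos(59.6°) = 2.38 W

2.38 W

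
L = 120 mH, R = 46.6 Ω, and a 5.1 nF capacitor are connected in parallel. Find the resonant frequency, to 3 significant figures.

6.43 kHz

ω₀ = 1/√(LC) = 1/√(0.12 × 5.1e-09) = 40420 rad/s
f₀ = ω₀/(2π) = 6.43 kHz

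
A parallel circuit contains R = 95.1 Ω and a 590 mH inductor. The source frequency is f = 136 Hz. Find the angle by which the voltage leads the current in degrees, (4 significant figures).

ω = 2πf = 854.5 rad/s
X_L = ωL = 504.2 Ω
Parallel: admittances add. Y = 1/R + 1/(jωL)
Y = (0.01052 − j0.001983) S
|Y| = 0.01070 S → |Z| = 1/|Y| = 93.45 Ω, ∠Z = −∠Y = 10.68°

10.68°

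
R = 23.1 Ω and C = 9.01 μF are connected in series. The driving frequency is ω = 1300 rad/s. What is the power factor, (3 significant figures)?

X_C = 1/(ωC) = 85.4 Ω
Z = 23.1 − j85.4 Ω
|Z| = √(23.1² + 85.4²) = 88.4 Ω
∠Z = arctan(-85.4/23.1) = -74.9°
cos φ = cos(-74.9°) = 0.261

0.261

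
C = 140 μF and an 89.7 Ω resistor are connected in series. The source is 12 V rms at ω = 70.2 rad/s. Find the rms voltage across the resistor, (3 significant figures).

7.94 V

X_C = 1/(ωC) = 102 Ω
Z = 89.7 − j102 Ω
|Z| = √(89.7² + 102²) = 136 Ω
I = V/|Z| = 88.5 mA
V_R = I·|Z_R| = 0.0885 × 89.7 = 7.94 V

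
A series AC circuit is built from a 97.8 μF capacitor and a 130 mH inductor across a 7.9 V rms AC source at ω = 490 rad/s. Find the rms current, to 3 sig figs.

184 mA

X_L = ωL = 63.7 Ω
X_C = 1/(ωC) = 20.9 Ω
Net reactance X = X_L − X_C = 42.8 Ω
Z = j42.8 Ω
|Z| = √(0² + 42.8²) = 42.8 Ω
I = V/|Z| = 7.9/42.8 = 184 mA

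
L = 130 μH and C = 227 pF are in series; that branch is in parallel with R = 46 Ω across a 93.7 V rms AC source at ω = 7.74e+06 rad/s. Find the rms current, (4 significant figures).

X_L = ωL = 1006 Ω
X_C = 1/(ωC) = 569.2 Ω
Branch 1: Z₁ = R = 46.00 Ω
Branch 2 (series LC): Z₂ = j(X_L − X_C) = j437.0 Ω
Parallel: Z = Z₁Z₂/(Z₁+Z₂), |Z| = 45.75 Ω, ∠Z = 6.008°
I = V/|Z| = 93.7/45.75 = 2.048 A

2.048 A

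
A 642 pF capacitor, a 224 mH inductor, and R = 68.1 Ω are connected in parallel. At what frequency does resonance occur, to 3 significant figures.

ω₀ = 1/√(LC) = 1/√(0.224 × 6.42e-10) = 83390 rad/s
f₀ = ω₀/(2π) = 13.3 kHz

13.3 kHz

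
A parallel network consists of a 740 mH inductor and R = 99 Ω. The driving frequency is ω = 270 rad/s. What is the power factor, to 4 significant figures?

X_L = ωL = 199.8 Ω
Parallel: admittances add. Y = 1/R + 1/(jωL)
Y = (0.01010 − j0.005005) S
|Y| = 0.01127 S → |Z| = 1/|Y| = 88.71 Ω, ∠Z = −∠Y = 26.36°
cos φ = cos(26.36°) = 0.8960

0.8960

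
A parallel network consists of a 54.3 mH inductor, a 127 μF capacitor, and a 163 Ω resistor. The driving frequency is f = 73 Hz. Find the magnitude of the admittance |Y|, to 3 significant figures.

19.1 mS

ω = 2πf = 458.7 rad/s
X_L = ωL = 24.9 Ω
X_C = 1/(ωC) = 17.2 Ω
Parallel: admittances add. Y = 1/R + 1/(jωL) + jωC
Y = (0.00613 + j0.0181) S
|Y| = 0.0191 S → |Z| = 1/|Y| = 52.3 Ω, ∠Z = −∠Y = -71.3°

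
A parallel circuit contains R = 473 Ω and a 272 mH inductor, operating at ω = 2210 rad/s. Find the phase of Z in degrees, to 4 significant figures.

X_L = ωL = 601.1 Ω
Parallel: admittances add. Y = 1/R + 1/(jωL)
Y = (0.002114 − j0.001664) S
|Y| = 0.002690 S → |Z| = 1/|Y| = 371.7 Ω, ∠Z = −∠Y = 38.20°

38.20°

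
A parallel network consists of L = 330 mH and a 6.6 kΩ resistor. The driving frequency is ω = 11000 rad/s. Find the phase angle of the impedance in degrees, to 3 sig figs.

61.2°

X_L = ωL = 3630 Ω
Parallel: admittances add. Y = 1/R + 1/(jωL)
Y = (0.000152 − j0.000275) S
|Y| = 0.000314 S → |Z| = 1/|Y| = 3180 Ω, ∠Z = −∠Y = 61.2°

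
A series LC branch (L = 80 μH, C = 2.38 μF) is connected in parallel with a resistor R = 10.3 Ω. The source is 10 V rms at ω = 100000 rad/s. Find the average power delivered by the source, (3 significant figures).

9.71 W

X_L = ωL = 8.00 Ω
X_C = 1/(ωC) = 4.20 Ω
Branch 1: Z₁ = R = 10.3 Ω
Branch 2 (series LC): Z₂ = j(X_L − X_C) = j3.80 Ω
Parallel: Z = Z₁Z₂/(Z₁+Z₂), |Z| = 3.56 Ω, ∠Z = 69.8°
I = V/|Z| = 2.81 A
P = VI cos φ = 10 × 2.81 × cos(69.8°) = 9.71 W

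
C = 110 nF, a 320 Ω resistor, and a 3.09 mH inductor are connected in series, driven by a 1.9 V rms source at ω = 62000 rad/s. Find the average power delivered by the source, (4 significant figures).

X_L = ωL = 191.6 Ω
X_C = 1/(ωC) = 146.6 Ω
Net reactance X = X_L − X_C = 44.95 Ω
Z = 320.0 + j44.95 Ω
|Z| = √(320.0² + 44.95²) = 323.1 Ω
∠Z = arctan(44.95/320.0) = 7.996°
I = V/|Z| = 5.880 mA
P = VI cos φ = 1.9 × 0.005880 × cos(7.996°) = 11.06 mW

11.06 mW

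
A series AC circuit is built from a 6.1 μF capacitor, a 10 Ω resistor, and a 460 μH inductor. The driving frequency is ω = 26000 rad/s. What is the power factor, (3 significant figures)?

0.870

X_L = ωL = 12.0 Ω
X_C = 1/(ωC) = 6.31 Ω
Net reactance X = X_L − X_C = 5.65 Ω
Z = 10.0 + j5.65 Ω
|Z| = √(10.0² + 5.65²) = 11.5 Ω
∠Z = arctan(5.65/10.0) = 29.5°
cos φ = cos(29.5°) = 0.870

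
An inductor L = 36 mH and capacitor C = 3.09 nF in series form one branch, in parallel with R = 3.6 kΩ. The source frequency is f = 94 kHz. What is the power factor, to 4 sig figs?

0.9852

ω = 2πf = 590600 rad/s
X_L = ωL = 21260 Ω
X_C = 1/(ωC) = 547.9 Ω
Branch 1: Z₁ = R = 3600 Ω
Branch 2 (series LC): Z₂ = j(X_L − X_C) = j20710 Ω
Parallel: Z = Z₁Z₂/(Z₁+Z₂), |Z| = 3547 Ω, ∠Z = 9.859°
cos φ = cos(9.859°) = 0.9852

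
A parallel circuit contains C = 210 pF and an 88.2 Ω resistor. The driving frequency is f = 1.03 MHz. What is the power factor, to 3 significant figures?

0.993

ω = 2πf = 6.472e+06 rad/s
X_C = 1/(ωC) = 736 Ω
Parallel: admittances add. Y = 1/R + jωC
Y = (0.0113 + j0.00136) S
|Y| = 0.0114 S → |Z| = 1/|Y| = 87.6 Ω, ∠Z = −∠Y = -6.84°
cos φ = cos(-6.84°) = 0.993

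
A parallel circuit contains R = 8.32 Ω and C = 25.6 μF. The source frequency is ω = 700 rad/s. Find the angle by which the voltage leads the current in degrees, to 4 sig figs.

-8.480°

X_C = 1/(ωC) = 55.80 Ω
Parallel: admittances add. Y = 1/R + jωC
Y = (0.1202 + j0.01792) S
|Y| = 0.1215 S → |Z| = 1/|Y| = 8.229 Ω, ∠Z = −∠Y = -8.480°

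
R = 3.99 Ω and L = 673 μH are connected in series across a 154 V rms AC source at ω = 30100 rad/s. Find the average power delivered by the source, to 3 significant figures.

X_L = ωL = 20.3 Ω
Z = 3.99 + j20.3 Ω
|Z| = √(3.99² + 20.3²) = 20.6 Ω
∠Z = arctan(20.3/3.99) = 78.9°
I = V/|Z| = 7.46 A
P = VI cos φ = 154 × 7.46 × cos(78.9°) = 222 W

222 W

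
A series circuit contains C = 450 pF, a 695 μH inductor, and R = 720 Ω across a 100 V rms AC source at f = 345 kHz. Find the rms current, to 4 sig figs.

115.5 mA

ω = 2πf = 2.168e+06 rad/s
X_L = ωL = 1507 Ω
X_C = 1/(ωC) = 1025 Ω
Net reactance X = X_L − X_C = 481.4 Ω
Z = 720.0 + j481.4 Ω
|Z| = √(720.0² + 481.4²) = 866.1 Ω
I = V/|Z| = 100/866.1 = 115.5 mA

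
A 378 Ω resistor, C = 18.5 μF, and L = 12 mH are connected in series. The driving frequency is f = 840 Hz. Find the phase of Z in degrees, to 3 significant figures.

ω = 2πf = 5278 rad/s
X_L = ωL = 63.3 Ω
X_C = 1/(ωC) = 10.2 Ω
Net reactance X = X_L − X_C = 53.1 Ω
Z = 378 + j53.1 Ω
|Z| = √(378² + 53.1²) = 382 Ω
∠Z = arctan(53.1/378) = 8.00°

8.00°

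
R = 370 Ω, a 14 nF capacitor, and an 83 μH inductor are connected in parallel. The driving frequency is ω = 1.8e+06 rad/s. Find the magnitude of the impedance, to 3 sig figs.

53.5 Ω

X_L = ωL = 149 Ω
X_C = 1/(ωC) = 39.7 Ω
Parallel: admittances add. Y = 1/R + 1/(jωL) + jωC
Y = (0.00270 + j0.0185) S
|Y| = 0.0187 S → |Z| = 1/|Y| = 53.5 Ω, ∠Z = −∠Y = -81.7°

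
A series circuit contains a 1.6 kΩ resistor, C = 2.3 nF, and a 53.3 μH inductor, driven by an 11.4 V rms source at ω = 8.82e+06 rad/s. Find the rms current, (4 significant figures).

6.891 mA

X_L = ωL = 470.1 Ω
X_C = 1/(ωC) = 49.30 Ω
Net reactance X = X_L − X_C = 420.8 Ω
Z = 1600 + j420.8 Ω
|Z| = √(1600² + 420.8²) = 1654 Ω
I = V/|Z| = 11.4/1654 = 6.891 mA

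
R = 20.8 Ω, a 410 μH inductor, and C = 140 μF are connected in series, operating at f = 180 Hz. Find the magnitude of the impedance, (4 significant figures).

21.61 Ω

ω = 2πf = 1131 rad/s
X_L = ωL = 0.4637 Ω
X_C = 1/(ωC) = 6.316 Ω
Net reactance X = X_L − X_C = -5.852 Ω
Z = 20.80 − j5.852 Ω
|Z| = √(20.80² + 5.852²) = 21.61 Ω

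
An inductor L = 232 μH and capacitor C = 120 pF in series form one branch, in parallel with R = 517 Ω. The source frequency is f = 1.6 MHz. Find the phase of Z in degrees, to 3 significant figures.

19.0°

ω = 2πf = 1.005e+07 rad/s
X_L = ωL = 2330 Ω
X_C = 1/(ωC) = 829 Ω
Branch 1: Z₁ = R = 517 Ω
Branch 2 (series LC): Z₂ = j(X_L − X_C) = j1500 Ω
Parallel: Z = Z₁Z₂/(Z₁+Z₂), |Z| = 489 Ω, ∠Z = 19.0°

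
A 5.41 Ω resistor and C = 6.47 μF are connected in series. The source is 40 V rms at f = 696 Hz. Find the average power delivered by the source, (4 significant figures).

ω = 2πf = 4373 rad/s
X_C = 1/(ωC) = 35.34 Ω
Z = 5.410 − j35.34 Ω
|Z| = √(5.410² + 35.34²) = 35.75 Ω
∠Z = arctan(-35.34/5.410) = -81.30°
I = V/|Z| = 1.119 A
P = VI cos φ = 40 × 1.119 × cos(-81.30°) = 6.771 W

6.771 W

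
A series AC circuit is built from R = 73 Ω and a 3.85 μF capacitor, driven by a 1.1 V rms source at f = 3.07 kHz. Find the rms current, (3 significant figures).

ω = 2πf = 19290 rad/s
X_C = 1/(ωC) = 13.5 Ω
Z = 73.0 − j13.5 Ω
|Z| = √(73.0² + 13.5²) = 74.2 Ω
I = V/|Z| = 1.1/74.2 = 14.8 mA

14.8 mA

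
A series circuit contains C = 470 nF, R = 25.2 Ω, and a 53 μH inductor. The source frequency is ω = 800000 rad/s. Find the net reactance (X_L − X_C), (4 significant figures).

39.74 Ω

X_L = ωL = 42.40 Ω
X_C = 1/(ωC) = 2.660 Ω
X = 42.40 − 2.660 = 39.74 Ω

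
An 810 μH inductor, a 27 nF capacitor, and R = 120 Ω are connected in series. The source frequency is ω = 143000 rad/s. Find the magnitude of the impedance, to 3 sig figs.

X_L = ωL = 116 Ω
X_C = 1/(ωC) = 259 Ω
Net reactance X = X_L − X_C = -143 Ω
Z = 120 − j143 Ω
|Z| = √(120² + 143²) = 187 Ω

187 Ω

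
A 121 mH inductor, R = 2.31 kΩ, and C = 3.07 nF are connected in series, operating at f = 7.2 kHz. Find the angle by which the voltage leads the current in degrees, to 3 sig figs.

-36.8°

ω = 2πf = 45240 rad/s
X_L = ωL = 5470 Ω
X_C = 1/(ωC) = 7200 Ω
Net reactance X = X_L − X_C = -1730 Ω
Z = 2310 − j1730 Ω
|Z| = √(2310² + 1730²) = 2880 Ω
∠Z = arctan(-1730/2310) = -36.8°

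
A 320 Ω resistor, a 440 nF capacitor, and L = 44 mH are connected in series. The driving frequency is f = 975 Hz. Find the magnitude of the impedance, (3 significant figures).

ω = 2πf = 6126 rad/s
X_L = ωL = 270 Ω
X_C = 1/(ωC) = 371 Ω
Net reactance X = X_L − X_C = -101 Ω
Z = 320 − j101 Ω
|Z| = √(320² + 101²) = 336 Ω

336 Ω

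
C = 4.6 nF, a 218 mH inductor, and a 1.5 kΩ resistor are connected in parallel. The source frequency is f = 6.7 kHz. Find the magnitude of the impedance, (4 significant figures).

1488 Ω

ω = 2πf = 42100 rad/s
X_L = ωL = 9177 Ω
X_C = 1/(ωC) = 5164 Ω
Parallel: admittances add. Y = 1/R + 1/(jωL) + jωC
Y = (0.0006667 + j8.468e-05) S
|Y| = 0.0006720 S → |Z| = 1/|Y| = 1488 Ω, ∠Z = −∠Y = -7.239°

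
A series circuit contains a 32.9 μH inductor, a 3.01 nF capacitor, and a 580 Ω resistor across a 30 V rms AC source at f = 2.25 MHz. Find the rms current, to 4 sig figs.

41.15 mA

ω = 2πf = 1.414e+07 rad/s
X_L = ωL = 465.1 Ω
X_C = 1/(ωC) = 23.50 Ω
Net reactance X = X_L − X_C = 441.6 Ω
Z = 580.0 + j441.6 Ω
|Z| = √(580.0² + 441.6²) = 729.0 Ω
I = V/|Z| = 30/729.0 = 41.15 mA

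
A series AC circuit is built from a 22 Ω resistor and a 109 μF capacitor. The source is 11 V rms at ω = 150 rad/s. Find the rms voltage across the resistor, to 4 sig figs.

3.723 V

X_C = 1/(ωC) = 61.16 Ω
Z = 22.00 − j61.16 Ω
|Z| = √(22.00² + 61.16²) = 65.00 Ω
I = V/|Z| = 169.2 mA
V_R = I·|Z_R| = 0.1692 × 22.00 = 3.723 V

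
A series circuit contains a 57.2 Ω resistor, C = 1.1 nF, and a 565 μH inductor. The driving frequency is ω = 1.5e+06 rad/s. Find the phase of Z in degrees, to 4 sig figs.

X_L = ωL = 847.5 Ω
X_C = 1/(ωC) = 606.1 Ω
Net reactance X = X_L − X_C = 241.4 Ω
Z = 57.20 + j241.4 Ω
|Z| = √(57.20² + 241.4²) = 248.1 Ω
∠Z = arctan(241.4/57.20) = 76.67°

76.67°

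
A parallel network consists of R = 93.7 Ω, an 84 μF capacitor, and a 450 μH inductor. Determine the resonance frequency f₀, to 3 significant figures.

ω₀ = 1/√(LC) = 1/√(0.00045 × 8.4e-05) = 5143 rad/s
f₀ = ω₀/(2π) = 819 Hz

819 Hz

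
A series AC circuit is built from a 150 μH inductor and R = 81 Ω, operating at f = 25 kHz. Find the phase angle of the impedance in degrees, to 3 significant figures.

16.2°

ω = 2πf = 157100 rad/s
X_L = ωL = 23.6 Ω
Z = 81.0 + j23.6 Ω
|Z| = √(81.0² + 23.6²) = 84.4 Ω
∠Z = arctan(23.6/81.0) = 16.2°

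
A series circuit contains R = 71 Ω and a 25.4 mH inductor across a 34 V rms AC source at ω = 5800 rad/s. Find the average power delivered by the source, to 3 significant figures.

3.07 W

X_L = ωL = 147 Ω
Z = 71.0 + j147 Ω
|Z| = √(71.0² + 147²) = 164 Ω
∠Z = arctan(147/71.0) = 64.3°
I = V/|Z| = 208 mA
P = VI cos φ = 34 × 0.208 × cos(64.3°) = 3.07 W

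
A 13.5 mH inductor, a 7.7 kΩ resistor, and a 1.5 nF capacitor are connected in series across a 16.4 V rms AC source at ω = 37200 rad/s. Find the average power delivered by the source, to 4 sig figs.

5.710 mW

X_L = ωL = 502.2 Ω
X_C = 1/(ωC) = 17920 Ω
Net reactance X = X_L − X_C = -17420 Ω
Z = 7700 − j17420 Ω
|Z| = √(7700² + 17420²) = 19040 Ω
∠Z = arctan(-17420/7700) = -66.15°
I = V/|Z| = 861.1 μA
P = VI cos φ = 16.4 × 0.0008611 × cos(-66.15°) = 5.710 mW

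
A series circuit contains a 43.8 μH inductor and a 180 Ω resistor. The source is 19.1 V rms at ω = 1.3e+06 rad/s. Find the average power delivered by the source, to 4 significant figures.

X_L = ωL = 56.94 Ω
Z = 180.0 + j56.94 Ω
|Z| = √(180.0² + 56.94²) = 188.8 Ω
∠Z = arctan(56.94/180.0) = 17.55°
I = V/|Z| = 101.2 mA
P = VI cos φ = 19.1 × 0.1012 × cos(17.55°) = 1.842 W

1.842 W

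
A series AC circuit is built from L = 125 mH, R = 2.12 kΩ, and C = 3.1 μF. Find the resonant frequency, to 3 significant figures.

ω₀ = 1/√(LC) = 1/√(0.125 × 3.1e-06) = 1606 rad/s
f₀ = ω₀/(2π) = 256 Hz

256 Hz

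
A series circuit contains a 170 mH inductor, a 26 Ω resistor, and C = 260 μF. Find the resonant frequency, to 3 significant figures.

23.9 Hz

ω₀ = 1/√(LC) = 1/√(0.17 × 0.00026) = 150.4 rad/s
f₀ = ω₀/(2π) = 23.9 Hz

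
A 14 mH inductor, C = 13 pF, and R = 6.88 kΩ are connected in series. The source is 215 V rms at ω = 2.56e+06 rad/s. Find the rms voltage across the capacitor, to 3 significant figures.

718 V

X_L = ωL = 35800 Ω
X_C = 1/(ωC) = 30000 Ω
Net reactance X = X_L − X_C = 5790 Ω
Z = 6880 + j5790 Ω
|Z| = √(6880² + 5790²) = 8990 Ω
I = V/|Z| = 23.9 mA
V_C = I·|Z_C| = 0.0239 × 30000 = 718 V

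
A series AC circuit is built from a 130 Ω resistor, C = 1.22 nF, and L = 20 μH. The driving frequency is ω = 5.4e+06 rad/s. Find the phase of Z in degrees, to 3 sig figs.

X_L = ωL = 108 Ω
X_C = 1/(ωC) = 152 Ω
Net reactance X = X_L − X_C = -43.8 Ω
Z = 130 − j43.8 Ω
|Z| = √(130² + 43.8²) = 137 Ω
∠Z = arctan(-43.8/130) = -18.6°

-18.6°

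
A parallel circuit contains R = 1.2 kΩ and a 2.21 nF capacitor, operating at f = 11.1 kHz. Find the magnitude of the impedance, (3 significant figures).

1180 Ω

ω = 2πf = 69740 rad/s
X_C = 1/(ωC) = 6490 Ω
Parallel: admittances add. Y = 1/R + jωC
Y = (0.000833 + j0.000154) S
|Y| = 0.000847 S → |Z| = 1/|Y| = 1180 Ω, ∠Z = −∠Y = -10.5°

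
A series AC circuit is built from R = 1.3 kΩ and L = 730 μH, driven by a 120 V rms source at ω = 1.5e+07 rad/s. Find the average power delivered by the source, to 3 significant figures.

X_L = ωL = 11000 Ω
Z = 1300 + j11000 Ω
|Z| = √(1300² + 11000²) = 11000 Ω
∠Z = arctan(11000/1300) = 83.2°
I = V/|Z| = 10.9 mA
P = VI cos φ = 120 × 0.0109 × cos(83.2°) = 154 mW

154 mW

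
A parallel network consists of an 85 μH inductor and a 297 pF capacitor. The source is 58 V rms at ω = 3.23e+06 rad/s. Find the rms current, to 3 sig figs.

156 mA

X_L = ωL = 275 Ω
X_C = 1/(ωC) = 1040 Ω
Parallel: admittances add. Y = 1/(jωL) + jωC
Y = (0 − j0.00268) S
|Y| = 0.00268 S → |Z| = 1/|Y| = 373 Ω, ∠Z = −∠Y = 90.0°
I = V/|Z| = 58/373 = 156 mA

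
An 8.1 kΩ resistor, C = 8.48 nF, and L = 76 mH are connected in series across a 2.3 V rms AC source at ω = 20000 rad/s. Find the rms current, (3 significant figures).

250 μA

X_L = ωL = 1520 Ω
X_C = 1/(ωC) = 5900 Ω
Net reactance X = X_L − X_C = -4380 Ω
Z = 8100 − j4380 Ω
|Z| = √(8100² + 4380²) = 9210 Ω
I = V/|Z| = 2.3/9210 = 250 μA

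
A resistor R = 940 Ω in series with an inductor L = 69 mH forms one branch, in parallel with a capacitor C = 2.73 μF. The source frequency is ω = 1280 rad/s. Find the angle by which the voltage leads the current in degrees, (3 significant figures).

X_L = ωL = 88.3 Ω
X_C = 1/(ωC) = 286 Ω
Branch 1 (R+jX_L): Z₁ = 940 + j88.3 Ω, |Z₁| = 944 Ω
Branch 2 (−jX_C): Z₂ = −j286 Ω
Parallel: Z = Z₁Z₂/(Z₁+Z₂), |Z| = 281 Ω, ∠Z = -72.7°

-72.7°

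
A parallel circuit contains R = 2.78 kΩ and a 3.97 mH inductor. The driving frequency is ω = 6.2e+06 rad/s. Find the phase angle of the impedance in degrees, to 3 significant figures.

6.44°

X_L = ωL = 24600 Ω
Parallel: admittances add. Y = 1/R + 1/(jωL)
Y = (0.000360 − j4.06e-05) S
|Y| = 0.000362 S → |Z| = 1/|Y| = 2760 Ω, ∠Z = −∠Y = 6.44°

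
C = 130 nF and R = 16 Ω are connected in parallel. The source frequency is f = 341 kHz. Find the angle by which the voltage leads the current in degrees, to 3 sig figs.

-77.4°

ω = 2πf = 2.143e+06 rad/s
X_C = 1/(ωC) = 3.59 Ω
Parallel: admittances add. Y = 1/R + jωC
Y = (0.0625 + j0.279) S
|Y| = 0.285 S → |Z| = 1/|Y| = 3.50 Ω, ∠Z = −∠Y = -77.4°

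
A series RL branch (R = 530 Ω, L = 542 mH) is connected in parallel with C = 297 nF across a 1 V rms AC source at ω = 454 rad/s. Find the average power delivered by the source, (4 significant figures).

1.552 mW

X_L = ωL = 246.1 Ω
X_C = 1/(ωC) = 7416 Ω
Branch 1 (R+jX_L): Z₁ = 530.0 + j246.1 Ω, |Z₁| = 584.3 Ω
Branch 2 (−jX_C): Z₂ = −j7416 Ω
Parallel: Z = Z₁Z₂/(Z₁+Z₂), |Z| = 602.7 Ω, ∠Z = 20.68°
I = V/|Z| = 1.659 mA
P = VI cos φ = 1 × 0.001659 × cos(20.68°) = 1.552 mW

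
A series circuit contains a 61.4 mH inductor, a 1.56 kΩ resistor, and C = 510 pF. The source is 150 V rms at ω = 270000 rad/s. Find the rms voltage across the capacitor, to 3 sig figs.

115 V

X_L = ωL = 16600 Ω
X_C = 1/(ωC) = 7260 Ω
Net reactance X = X_L − X_C = 9320 Ω
Z = 1560 + j9320 Ω
|Z| = √(1560² + 9320²) = 9450 Ω
I = V/|Z| = 15.9 mA
V_C = I·|Z_C| = 0.0159 × 7260 = 115 V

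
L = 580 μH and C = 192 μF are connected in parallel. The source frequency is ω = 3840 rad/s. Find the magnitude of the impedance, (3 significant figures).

3.47 Ω

X_L = ωL = 2.23 Ω
X_C = 1/(ωC) = 1.36 Ω
Parallel: admittances add. Y = 1/(jωL) + jωC
Y = (0 + j0.288) S
|Y| = 0.288 S → |Z| = 1/|Y| = 3.47 Ω, ∠Z = −∠Y = -90.0°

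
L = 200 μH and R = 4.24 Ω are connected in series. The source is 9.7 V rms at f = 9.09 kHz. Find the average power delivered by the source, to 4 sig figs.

2.687 W

ω = 2πf = 57110 rad/s
X_L = ωL = 11.42 Ω
Z = 4.240 + j11.42 Ω
|Z| = √(4.240² + 11.42²) = 12.18 Ω
∠Z = arctan(11.42/4.240) = 69.64°
I = V/|Z| = 796.1 mA
P = VI cos φ = 9.7 × 0.7961 × cos(69.64°) = 2.687 W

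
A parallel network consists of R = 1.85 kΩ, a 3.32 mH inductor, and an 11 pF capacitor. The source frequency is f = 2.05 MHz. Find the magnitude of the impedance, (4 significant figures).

1807 Ω

ω = 2πf = 1.288e+07 rad/s
X_L = ωL = 42760 Ω
X_C = 1/(ωC) = 7058 Ω
Parallel: admittances add. Y = 1/R + 1/(jωL) + jωC
Y = (0.0005405 + j0.0001183) S
|Y| = 0.0005533 S → |Z| = 1/|Y| = 1807 Ω, ∠Z = −∠Y = -12.34°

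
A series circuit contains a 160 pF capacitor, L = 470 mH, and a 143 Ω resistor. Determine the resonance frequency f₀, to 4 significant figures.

ω₀ = 1/√(LC) = 1/√(0.47 × 1.6e-10) = 115300 rad/s
f₀ = ω₀/(2π) = 18.35 kHz

18.35 kHz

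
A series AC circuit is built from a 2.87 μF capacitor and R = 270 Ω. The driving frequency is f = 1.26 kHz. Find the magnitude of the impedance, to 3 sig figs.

274 Ω

ω = 2πf = 7917 rad/s
X_C = 1/(ωC) = 44.0 Ω
Z = 270 − j44.0 Ω
|Z| = √(270² + 44.0²) = 274 Ω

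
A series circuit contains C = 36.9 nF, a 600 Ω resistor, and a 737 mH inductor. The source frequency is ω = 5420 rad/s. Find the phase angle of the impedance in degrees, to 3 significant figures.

X_L = ωL = 3990 Ω
X_C = 1/(ωC) = 5000 Ω
Net reactance X = X_L − X_C = -1010 Ω
Z = 600 − j1010 Ω
|Z| = √(600² + 1010²) = 1170 Ω
∠Z = arctan(-1010/600) = -59.2°

-59.2°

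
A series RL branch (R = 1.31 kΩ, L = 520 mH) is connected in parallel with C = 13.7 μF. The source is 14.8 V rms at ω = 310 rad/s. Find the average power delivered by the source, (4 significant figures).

X_L = ωL = 161.2 Ω
X_C = 1/(ωC) = 235.5 Ω
Branch 1 (R+jX_L): Z₁ = 1310 + j161.2 Ω, |Z₁| = 1320 Ω
Branch 2 (−jX_C): Z₂ = −j235.5 Ω
Parallel: Z = Z₁Z₂/(Z₁+Z₂), |Z| = 236.9 Ω, ∠Z = -79.74°
I = V/|Z| = 62.49 mA
P = VI cos φ = 14.8 × 0.06249 × cos(-79.74°) = 164.7 mW

164.7 mW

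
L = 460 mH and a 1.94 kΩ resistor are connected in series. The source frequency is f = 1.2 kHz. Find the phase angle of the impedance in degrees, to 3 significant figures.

ω = 2πf = 7540 rad/s
X_L = ωL = 3470 Ω
Z = 1940 + j3470 Ω
|Z| = √(1940² + 3470²) = 3970 Ω
∠Z = arctan(3470/1940) = 60.8°

60.8°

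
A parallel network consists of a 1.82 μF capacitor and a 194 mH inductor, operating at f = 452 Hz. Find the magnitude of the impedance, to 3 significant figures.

ω = 2πf = 2840 rad/s
X_L = ωL = 551 Ω
X_C = 1/(ωC) = 193 Ω
Parallel: admittances add. Y = 1/(jωL) + jωC
Y = (0 + j0.00335) S
|Y| = 0.00335 S → |Z| = 1/|Y| = 298 Ω, ∠Z = −∠Y = -90.0°

298 Ω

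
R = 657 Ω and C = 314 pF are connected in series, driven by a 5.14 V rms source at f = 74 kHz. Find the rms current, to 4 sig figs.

747.0 μA

ω = 2πf = 465000 rad/s
X_C = 1/(ωC) = 6849 Ω
Z = 657.0 − j6849 Ω
|Z| = √(657.0² + 6849²) = 6881 Ω
I = V/|Z| = 5.14/6881 = 747.0 μA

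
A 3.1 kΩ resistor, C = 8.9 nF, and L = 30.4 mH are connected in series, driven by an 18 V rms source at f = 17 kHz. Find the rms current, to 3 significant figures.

ω = 2πf = 106800 rad/s
X_L = ωL = 3250 Ω
X_C = 1/(ωC) = 1050 Ω
Net reactance X = X_L − X_C = 2200 Ω
Z = 3100 + j2200 Ω
|Z| = √(3100² + 2200²) = 3800 Ω
I = V/|Z| = 18/3800 = 4.74 mA

4.74 mA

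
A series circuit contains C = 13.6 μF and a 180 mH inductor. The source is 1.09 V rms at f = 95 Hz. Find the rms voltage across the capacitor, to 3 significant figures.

8.53 V

ω = 2πf = 596.9 rad/s
X_L = ωL = 107 Ω
X_C = 1/(ωC) = 123 Ω
Net reactance X = X_L − X_C = -15.7 Ω
Z = − j15.7 Ω
|Z| = √(0² + 15.7²) = 15.7 Ω
I = V/|Z| = 69.2 mA
V_C = I·|Z_C| = 0.0692 × 123 = 8.53 V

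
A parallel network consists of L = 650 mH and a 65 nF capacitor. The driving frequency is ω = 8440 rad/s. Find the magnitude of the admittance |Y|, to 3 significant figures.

X_L = ωL = 5490 Ω
X_C = 1/(ωC) = 1820 Ω
Parallel: admittances add. Y = 1/(jωL) + jωC
Y = (0 + j0.000366) S
|Y| = 0.000366 S → |Z| = 1/|Y| = 2730 Ω, ∠Z = −∠Y = -90.0°

366 μS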